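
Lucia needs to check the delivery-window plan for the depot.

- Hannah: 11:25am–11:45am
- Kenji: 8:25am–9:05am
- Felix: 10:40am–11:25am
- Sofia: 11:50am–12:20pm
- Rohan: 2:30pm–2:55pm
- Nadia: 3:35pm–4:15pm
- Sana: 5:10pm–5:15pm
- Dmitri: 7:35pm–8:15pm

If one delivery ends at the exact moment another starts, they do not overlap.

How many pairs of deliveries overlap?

Sorted by start: Kenji, Felix, Hannah, Sofia, Rohan, Nadia, Sana, Dmitri.
Felix starts after Kenji ends — done with Kenji.
Hannah starts exactly when Felix ends (back-to-back, no overlap) — done with Felix.
Sofia starts after Hannah ends — done with Hannah.
Rohan starts after Sofia ends — done with Sofia.
Nadia starts after Rohan ends — done with Rohan.
Sana starts after Nadia ends — done with Nadia.
Dmitri starts after Sana ends.
No pair overlaps.

0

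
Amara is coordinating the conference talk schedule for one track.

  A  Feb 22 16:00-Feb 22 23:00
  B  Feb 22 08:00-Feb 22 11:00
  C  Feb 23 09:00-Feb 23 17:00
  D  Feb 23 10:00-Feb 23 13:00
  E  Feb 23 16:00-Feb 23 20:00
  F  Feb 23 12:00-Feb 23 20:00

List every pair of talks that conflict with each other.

Two intervals overlap when each starts before the other ends.
Sorted by start: B, A, C, D, F, E.
A starts after B ends; B is clear from here.
C starts after A ends; A is clear from here.
D starts before C ends → C and D overlap.
F starts before C ends → C and F overlap.
E starts before C ends → C and E overlap.
F starts before D ends → D and F overlap.
E starts after D ends.
E starts before F ends → F and E overlap.

C & D, C & E, C & F, D & F, E & F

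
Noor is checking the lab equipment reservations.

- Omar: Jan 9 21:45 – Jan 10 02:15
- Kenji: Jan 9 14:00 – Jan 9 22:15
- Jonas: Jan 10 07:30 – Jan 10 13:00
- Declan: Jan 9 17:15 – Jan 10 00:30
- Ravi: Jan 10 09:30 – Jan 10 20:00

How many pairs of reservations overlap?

4

Two intervals overlap when each starts before the other ends.
Sorted by start: Kenji, Declan, Omar, Jonas, Ravi.
Declan starts before Kenji ends → Kenji and Declan overlap.
Omar starts before Kenji ends → Kenji and Omar overlap.
Jonas starts after Kenji ends — done with Kenji.
Omar starts before Declan ends → Declan and Omar overlap.
Jonas starts after Declan ends — done with Declan.
Jonas starts after Omar ends — done with Omar.
Ravi starts before Jonas ends → Jonas and Ravi overlap.
Overlapping pairs: Declan & Kenji, Declan & Omar, Jonas & Ravi, Kenji & Omar — 4 in total.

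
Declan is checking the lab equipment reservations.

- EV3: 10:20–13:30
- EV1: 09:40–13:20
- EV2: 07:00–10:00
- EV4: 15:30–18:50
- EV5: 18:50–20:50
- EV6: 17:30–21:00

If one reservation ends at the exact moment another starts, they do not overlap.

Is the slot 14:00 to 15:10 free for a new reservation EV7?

EV2: ends 10:00 at or before EV7 starts 14:00 → clear.
EV1: ends 13:20 at or before EV7 starts 14:00 → clear.
EV3: ends 13:30 at or before EV7 starts 14:00 → clear.
EV4: starts 15:30 at or after EV7 ends 15:10 → clear.
EV6: starts 17:30 at or after EV7 ends 15:10 → clear.
EV5: starts 18:50 at or after EV7 ends 15:10 → clear.

Yes — the slot is free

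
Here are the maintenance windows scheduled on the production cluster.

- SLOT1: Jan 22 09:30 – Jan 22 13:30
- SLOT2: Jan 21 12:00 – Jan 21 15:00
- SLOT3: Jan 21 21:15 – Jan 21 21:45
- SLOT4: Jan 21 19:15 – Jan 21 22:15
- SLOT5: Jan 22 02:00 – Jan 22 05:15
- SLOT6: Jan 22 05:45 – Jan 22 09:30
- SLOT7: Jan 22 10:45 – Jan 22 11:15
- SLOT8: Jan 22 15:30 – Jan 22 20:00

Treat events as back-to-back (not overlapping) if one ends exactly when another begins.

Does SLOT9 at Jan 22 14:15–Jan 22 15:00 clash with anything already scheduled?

SLOT2: ends Jan 21 15:00 at or before SLOT9 starts Jan 22 14:15 → clear.
SLOT4: ends Jan 21 22:15 at or before SLOT9 starts Jan 22 14:15 → clear.
SLOT3: ends Jan 21 21:45 at or before SLOT9 starts Jan 22 14:15 → clear.
SLOT5: ends Jan 22 05:15 at or before SLOT9 starts Jan 22 14:15 → clear.
SLOT6: ends Jan 22 09:30 at or before SLOT9 starts Jan 22 14:15 → clear.
SLOT1: ends Jan 22 13:30 at or before SLOT9 starts Jan 22 14:15 → clear.
SLOT7: ends Jan 22 11:15 at or before SLOT9 starts Jan 22 14:15 → clear.
SLOT8: starts Jan 22 15:30 at or after SLOT9 ends Jan 22 15:00 → clear.

No — it doesn't clash with anything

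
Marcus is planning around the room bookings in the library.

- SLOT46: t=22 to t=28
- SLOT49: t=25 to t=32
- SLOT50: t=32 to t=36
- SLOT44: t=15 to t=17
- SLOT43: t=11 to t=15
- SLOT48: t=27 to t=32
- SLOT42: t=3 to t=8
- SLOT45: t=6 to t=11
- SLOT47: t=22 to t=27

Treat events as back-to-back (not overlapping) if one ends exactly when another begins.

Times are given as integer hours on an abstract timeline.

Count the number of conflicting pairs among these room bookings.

Two intervals overlap when each starts before the other ends.
Sorted by start: SLOT42, SLOT45, SLOT43, SLOT44, SLOT46, SLOT47, SLOT49, SLOT48, SLOT50.
SLOT45 starts before SLOT42 ends → SLOT42 and SLOT45 overlap.
SLOT43 starts after SLOT42 ends — done with SLOT42.
SLOT43 starts exactly when SLOT45 ends (back-to-back, no overlap) — done with SLOT45.
SLOT44 starts exactly when SLOT43 ends (back-to-back, no overlap) — done with SLOT43.
SLOT46 starts after SLOT44 ends — done with SLOT44.
SLOT47 starts before SLOT46 ends → SLOT46 and SLOT47 overlap.
SLOT49 starts before SLOT46 ends → SLOT46 and SLOT49 overlap.
SLOT48 starts before SLOT46 ends → SLOT46 and SLOT48 overlap.
SLOT50 starts after SLOT46 ends.
SLOT49 starts before SLOT47 ends → SLOT47 and SLOT49 overlap.
SLOT48 starts exactly when SLOT47 ends (back-to-back, no overlap) — done with SLOT47.
SLOT48 starts before SLOT49 ends → SLOT49 and SLOT48 overlap.
SLOT50 starts exactly when SLOT49 ends (back-to-back, no overlap).
SLOT50 starts exactly when SLOT48 ends (back-to-back, no overlap).
Overlapping pairs: SLOT42 & SLOT45, SLOT46 & SLOT47, SLOT46 & SLOT48, SLOT46 & SLOT49, SLOT47 & SLOT49, SLOT48 & SLOT49 — 6 in total.

6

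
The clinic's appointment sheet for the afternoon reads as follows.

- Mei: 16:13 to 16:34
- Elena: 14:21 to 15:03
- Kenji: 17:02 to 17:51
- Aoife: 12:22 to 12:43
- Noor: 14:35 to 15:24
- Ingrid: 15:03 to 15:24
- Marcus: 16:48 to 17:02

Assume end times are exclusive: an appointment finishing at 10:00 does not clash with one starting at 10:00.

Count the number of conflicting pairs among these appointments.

Sorted by start: Aoife, Elena, Noor, Ingrid, Mei, Marcus, Kenji.
Elena starts after Aoife ends, so Aoife has no further overlaps.
Noor starts before Elena ends → Elena and Noor overlap.
Ingrid starts exactly when Elena ends (back-to-back, no overlap), so Elena has no further overlaps.
Ingrid starts before Noor ends → Noor and Ingrid overlap.
Mei starts after Noor ends, so Noor has no further overlaps.
Mei starts after Ingrid ends, so Ingrid has no further overlaps.
Marcus starts after Mei ends, so Mei has no further overlaps.
Kenji starts exactly when Marcus ends (back-to-back, no overlap).
Overlapping pairs: Elena & Noor, Ingrid & Noor — 2 in total.

2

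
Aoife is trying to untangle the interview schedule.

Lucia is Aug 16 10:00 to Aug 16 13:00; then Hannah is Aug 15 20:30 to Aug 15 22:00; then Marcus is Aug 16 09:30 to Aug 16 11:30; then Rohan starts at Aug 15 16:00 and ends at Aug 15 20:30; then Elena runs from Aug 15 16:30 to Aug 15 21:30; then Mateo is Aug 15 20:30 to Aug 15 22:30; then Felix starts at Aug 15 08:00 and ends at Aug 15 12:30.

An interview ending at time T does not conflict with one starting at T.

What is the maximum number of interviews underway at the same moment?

3

Sort all start/end points and keep a running count:
Aug 15 08:00 start Felix → 1
Aug 15 12:30 end Felix → 0
Aug 15 16:00 start Rohan → 1
Aug 15 16:30 start Elena → 2
Aug 15 20:30 end Rohan → 1
Aug 15 20:30 start Hannah → 2
Aug 15 20:30 start Mateo → 3
Aug 15 21:30 end Elena → 2
Aug 15 22:00 end Hannah → 1
Aug 15 22:30 end Mateo → 0
Aug 16 09:30 start Marcus → 1
Aug 16 10:00 start Lucia → 2
Aug 16 11:30 end Marcus → 1
Aug 16 13:00 end Lucia → 0
Peak is 3, at Aug 15 20:30 (Elena, Hannah, Mateo).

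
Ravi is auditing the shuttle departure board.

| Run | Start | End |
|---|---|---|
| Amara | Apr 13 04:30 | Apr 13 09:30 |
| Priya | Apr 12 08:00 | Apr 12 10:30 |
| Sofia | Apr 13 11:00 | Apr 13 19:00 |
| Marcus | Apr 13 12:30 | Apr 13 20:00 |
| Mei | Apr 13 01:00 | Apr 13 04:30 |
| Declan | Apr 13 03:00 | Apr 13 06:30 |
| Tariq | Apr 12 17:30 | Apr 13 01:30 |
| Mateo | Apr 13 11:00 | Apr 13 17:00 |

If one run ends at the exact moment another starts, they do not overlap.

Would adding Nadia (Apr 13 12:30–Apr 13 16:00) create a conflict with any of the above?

Priya: ends Apr 12 10:30 at or before Nadia starts Apr 13 12:30 → clear.
Tariq: ends Apr 13 01:30 at or before Nadia starts Apr 13 12:30 → clear.
Mei: ends Apr 13 04:30 at or before Nadia starts Apr 13 12:30 → clear.
Declan: ends Apr 13 06:30 at or before Nadia starts Apr 13 12:30 → clear.
Amara: ends Apr 13 09:30 at or before Nadia starts Apr 13 12:30 → clear.
Mateo: starts Apr 13 11:00 before Nadia ends Apr 13 16:00, and ends Apr 13 17:00 after Nadia starts Apr 13 12:30 → overlap.
Sofia: starts Apr 13 11:00 before Nadia ends Apr 13 16:00, and ends Apr 13 19:00 after Nadia starts Apr 13 12:30 → overlap.
Marcus: starts Apr 13 12:30 before Nadia ends Apr 13 16:00, and ends Apr 13 20:00 after Nadia starts Apr 13 12:30 → overlap.
Nadia overlaps Mateo, Sofia, Marcus.

Yes — it overlaps Marcus, Mateo, Sofia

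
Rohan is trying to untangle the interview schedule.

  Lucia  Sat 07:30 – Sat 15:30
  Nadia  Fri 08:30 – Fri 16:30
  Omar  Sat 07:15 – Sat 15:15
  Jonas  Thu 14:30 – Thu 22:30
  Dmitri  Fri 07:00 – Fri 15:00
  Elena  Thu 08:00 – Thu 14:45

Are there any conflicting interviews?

Yes

Check each pair: they overlap iff neither finishes before the other starts.
Sorted by start: Elena, Jonas, Dmitri, Nadia, Omar, Lucia.
Jonas starts before Elena ends → Elena and Jonas overlap.
That's a conflict, so the schedule is not conflict-free.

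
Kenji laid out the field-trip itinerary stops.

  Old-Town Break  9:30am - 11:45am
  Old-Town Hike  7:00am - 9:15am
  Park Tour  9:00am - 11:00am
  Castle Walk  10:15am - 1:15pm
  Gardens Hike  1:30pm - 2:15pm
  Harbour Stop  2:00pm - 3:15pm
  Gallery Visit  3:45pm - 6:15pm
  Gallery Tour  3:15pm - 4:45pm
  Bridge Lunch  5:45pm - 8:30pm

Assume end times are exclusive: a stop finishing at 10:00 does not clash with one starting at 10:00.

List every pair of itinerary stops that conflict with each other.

Sorted by start: Old-Town Hike, Park Tour, Old-Town Break, Castle Walk, Gardens Hike, Harbour Stop, Gallery Tour, Gallery Visit, Bridge Lunch.
Park Tour starts before Old-Town Hike ends → Old-Town Hike and Park Tour overlap.
Old-Town Break starts after Old-Town Hike ends, so nothing later overlaps Old-Town Hike either.
Old-Town Break starts before Park Tour ends → Park Tour and Old-Town Break overlap.
Castle Walk starts before Park Tour ends → Park Tour and Castle Walk overlap.
Gardens Hike starts after Park Tour ends, so nothing later overlaps Park Tour either.
Castle Walk starts before Old-Town Break ends → Old-Town Break and Castle Walk overlap.
Gardens Hike starts after Old-Town Break ends, so nothing later overlaps Old-Town Break either.
Gardens Hike starts after Castle Walk ends, so nothing later overlaps Castle Walk either.
Harbour Stop starts before Gardens Hike ends → Gardens Hike and Harbour Stop overlap.
Gallery Tour starts after Gardens Hike ends, so nothing later overlaps Gardens Hike either.
Gallery Tour starts exactly when Harbour Stop ends (back-to-back, no overlap), so nothing later overlaps Harbour Stop either.
Gallery Visit starts before Gallery Tour ends → Gallery Tour and Gallery Visit overlap.
Bridge Lunch starts after Gallery Tour ends.
Bridge Lunch starts before Gallery Visit ends → Gallery Visit and Bridge Lunch overlap.

Bridge Lunch & Gallery Visit, Castle Walk & Old-Town Break, Castle Walk & Park Tour, Gallery Tour & Gallery Visit, Gardens Hike & Harbour Stop, Old-Town Break & Park Tour, Old-Town Hike & Park Tour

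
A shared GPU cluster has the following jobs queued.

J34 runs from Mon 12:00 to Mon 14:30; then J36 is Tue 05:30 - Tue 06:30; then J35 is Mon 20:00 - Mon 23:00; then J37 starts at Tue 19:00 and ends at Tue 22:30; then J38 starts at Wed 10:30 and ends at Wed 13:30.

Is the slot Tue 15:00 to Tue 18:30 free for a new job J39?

J34: ends Mon 14:30 at or before J39 starts Tue 15:00 → clear.
J35: ends Mon 23:00 at or before J39 starts Tue 15:00 → clear.
J36: ends Tue 06:30 at or before J39 starts Tue 15:00 → clear.
J37: starts Tue 19:00 at or after J39 ends Tue 18:30 → clear.
J38: starts Wed 10:30 at or after J39 ends Tue 18:30 → clear.

Yes — the slot is free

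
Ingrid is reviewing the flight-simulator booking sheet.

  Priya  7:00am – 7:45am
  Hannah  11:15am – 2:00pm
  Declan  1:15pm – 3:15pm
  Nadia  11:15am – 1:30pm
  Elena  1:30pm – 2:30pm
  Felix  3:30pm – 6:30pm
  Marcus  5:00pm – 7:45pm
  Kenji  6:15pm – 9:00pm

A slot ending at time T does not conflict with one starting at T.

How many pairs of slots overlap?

8

Check each pair: they overlap iff neither finishes before the other starts.
Sorted by start: Priya, Hannah, Nadia, Declan, Elena, Felix, Marcus, Kenji.
Hannah starts after Priya ends, so nothing later overlaps Priya either.
Nadia starts before Hannah ends → Hannah and Nadia overlap.
Declan starts before Hannah ends → Hannah and Declan overlap.
Elena starts before Hannah ends → Hannah and Elena overlap.
Felix starts after Hannah ends, so nothing later overlaps Hannah either.
Declan starts before Nadia ends → Nadia and Declan overlap.
Elena starts exactly when Nadia ends (back-to-back, no overlap), so nothing later overlaps Nadia either.
Elena starts before Declan ends → Declan and Elena overlap.
Felix starts after Declan ends, so nothing later overlaps Declan either.
Felix starts after Elena ends, so nothing later overlaps Elena either.
Marcus starts before Felix ends → Felix and Marcus overlap.
Kenji starts before Felix ends → Felix and Kenji overlap.
Kenji starts before Marcus ends → Marcus and Kenji overlap.
Overlapping pairs: Declan & Elena, Declan & Hannah, Declan & Nadia, Elena & Hannah, Felix & Kenji, Felix & Marcus, Hannah & Nadia, Kenji & Marcus — 8 in total.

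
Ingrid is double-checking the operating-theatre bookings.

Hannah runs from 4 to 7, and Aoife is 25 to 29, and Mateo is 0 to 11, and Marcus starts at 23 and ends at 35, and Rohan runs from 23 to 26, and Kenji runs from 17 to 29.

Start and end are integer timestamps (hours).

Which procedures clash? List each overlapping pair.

Sorted by start: Mateo, Hannah, Kenji, Marcus, Rohan, Aoife.
Hannah starts before Mateo ends → Mateo and Hannah overlap.
Kenji starts after Mateo ends, so Mateo has no further overlaps.
Kenji starts after Hannah ends, so Hannah has no further overlaps.
Marcus starts before Kenji ends → Kenji and Marcus overlap.
Rohan starts before Kenji ends → Kenji and Rohan overlap.
Aoife starts before Kenji ends → Kenji and Aoife overlap.
Rohan starts before Marcus ends → Marcus and Rohan overlap.
Aoife starts before Marcus ends → Marcus and Aoife overlap.
Aoife starts before Rohan ends → Rohan and Aoife overlap.

Aoife & Kenji, Aoife & Marcus, Aoife & Rohan, Hannah & Mateo, Kenji & Marcus, Kenji & Rohan, Marcus & Rohan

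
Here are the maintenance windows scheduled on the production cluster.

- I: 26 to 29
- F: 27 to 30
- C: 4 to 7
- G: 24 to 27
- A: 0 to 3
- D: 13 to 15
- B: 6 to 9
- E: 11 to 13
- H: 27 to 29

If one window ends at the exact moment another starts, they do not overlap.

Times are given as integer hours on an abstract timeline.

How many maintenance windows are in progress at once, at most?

Walk through starts and ends in time order (an end at T is processed before a start at T):
0 start A → 1
3 end A → 0
4 start C → 1
6 start B → 2
7 end C → 1
9 end B → 0
11 start E → 1
13 end E → 0
13 start D → 1
15 end D → 0
24 start G → 1
26 start I → 2
27 end G → 1
27 start F → 2
27 start H → 3
29 end H → 2
29 end I → 1
30 end F → 0
Peak is 3, at 27 (F, H, I).

3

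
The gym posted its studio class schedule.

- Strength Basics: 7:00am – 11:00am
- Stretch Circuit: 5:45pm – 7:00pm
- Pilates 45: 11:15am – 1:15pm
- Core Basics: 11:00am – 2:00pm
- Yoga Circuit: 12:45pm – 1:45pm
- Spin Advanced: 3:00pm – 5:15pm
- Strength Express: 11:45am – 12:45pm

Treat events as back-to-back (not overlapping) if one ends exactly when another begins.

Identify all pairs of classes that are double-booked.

Core Basics & Pilates 45, Core Basics & Strength Express, Core Basics & Yoga Circuit, Pilates 45 & Strength Express, Pilates 45 & Yoga Circuit

Sorted by start: Strength Basics, Core Basics, Pilates 45, Strength Express, Yoga Circuit, Spin Advanced, Stretch Circuit.
Core Basics starts exactly when Strength Basics ends (back-to-back, no overlap), so Strength Basics has no further overlaps.
Pilates 45 starts before Core Basics ends → Core Basics and Pilates 45 overlap.
Strength Express starts before Core Basics ends → Core Basics and Strength Express overlap.
Yoga Circuit starts before Core Basics ends → Core Basics and Yoga Circuit overlap.
Spin Advanced starts after Core Basics ends, so Core Basics has no further overlaps.
Strength Express starts before Pilates 45 ends → Pilates 45 and Strength Express overlap.
Yoga Circuit starts before Pilates 45 ends → Pilates 45 and Yoga Circuit overlap.
Spin Advanced starts after Pilates 45 ends, so Pilates 45 has no further overlaps.
Yoga Circuit starts exactly when Strength Express ends (back-to-back, no overlap), so Strength Express has no further overlaps.
Spin Advanced starts after Yoga Circuit ends, so Yoga Circuit has no further overlaps.
Stretch Circuit starts after Spin Advanced ends.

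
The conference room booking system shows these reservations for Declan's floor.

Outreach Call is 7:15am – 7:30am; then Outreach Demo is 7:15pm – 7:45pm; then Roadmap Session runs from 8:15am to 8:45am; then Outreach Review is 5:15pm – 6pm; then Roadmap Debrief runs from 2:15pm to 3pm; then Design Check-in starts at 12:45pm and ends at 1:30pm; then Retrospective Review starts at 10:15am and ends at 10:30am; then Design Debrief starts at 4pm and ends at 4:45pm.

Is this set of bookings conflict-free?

Yes

Sorted by start: Outreach Call, Roadmap Session, Retrospective Review, Design Check-in, Roadmap Debrief, Design Debrief, Outreach Review, Outreach Demo.
Roadmap Session starts after Outreach Call ends; Outreach Call is clear from here.
Retrospective Review starts after Roadmap Session ends; Roadmap Session is clear from here.
Design Check-in starts after Retrospective Review ends; Retrospective Review is clear from here.
Roadmap Debrief starts after Design Check-in ends; Design Check-in is clear from here.
Design Debrief starts after Roadmap Debrief ends; Roadmap Debrief is clear from here.
Outreach Review starts after Design Debrief ends; Design Debrief is clear from here.
Outreach Demo starts after Outreach Review ends.
Every pair is clear; the schedule has no overlaps.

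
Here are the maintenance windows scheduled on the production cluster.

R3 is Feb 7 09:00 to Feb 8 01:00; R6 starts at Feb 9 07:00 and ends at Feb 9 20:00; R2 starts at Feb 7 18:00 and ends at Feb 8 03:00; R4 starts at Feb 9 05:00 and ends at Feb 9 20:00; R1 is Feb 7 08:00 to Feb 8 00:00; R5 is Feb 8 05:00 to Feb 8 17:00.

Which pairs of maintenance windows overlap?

R1 & R2, R1 & R3, R2 & R3, R4 & R6

Two intervals overlap when each starts before the other ends.
Sorted by start: R1, R3, R2, R5, R4, R6.
R3 starts before R1 ends → R1 and R3 overlap.
R2 starts before R1 ends → R1 and R2 overlap.
R5 starts after R1 ends; R1 is clear from here.
R2 starts before R3 ends → R3 and R2 overlap.
R5 starts after R3 ends; R3 is clear from here.
R5 starts after R2 ends; R2 is clear from here.
R4 starts after R5 ends; R5 is clear from here.
R6 starts before R4 ends → R4 and R6 overlap.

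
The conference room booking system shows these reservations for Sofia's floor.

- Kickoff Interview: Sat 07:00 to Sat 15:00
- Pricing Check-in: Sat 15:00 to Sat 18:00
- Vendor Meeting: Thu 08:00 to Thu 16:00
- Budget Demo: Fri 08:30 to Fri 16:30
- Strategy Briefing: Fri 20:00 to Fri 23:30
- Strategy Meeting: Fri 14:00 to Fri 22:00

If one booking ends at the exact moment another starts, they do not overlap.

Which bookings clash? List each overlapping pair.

Two intervals overlap when each starts before the other ends.
Sorted by start: Vendor Meeting, Budget Demo, Strategy Meeting, Strategy Briefing, Kickoff Interview, Pricing Check-in.
Budget Demo starts after Vendor Meeting ends, so nothing later overlaps Vendor Meeting either.
Strategy Meeting starts before Budget Demo ends → Budget Demo and Strategy Meeting overlap.
Strategy Briefing starts after Budget Demo ends, so nothing later overlaps Budget Demo either.
Strategy Briefing starts before Strategy Meeting ends → Strategy Meeting and Strategy Briefing overlap.
Kickoff Interview starts after Strategy Meeting ends, so nothing later overlaps Strategy Meeting either.
Kickoff Interview starts after Strategy Briefing ends, so nothing later overlaps Strategy Briefing either.
Pricing Check-in starts exactly when Kickoff Interview ends (back-to-back, no overlap).

Budget Demo & Strategy Meeting, Strategy Briefing & Strategy Meeting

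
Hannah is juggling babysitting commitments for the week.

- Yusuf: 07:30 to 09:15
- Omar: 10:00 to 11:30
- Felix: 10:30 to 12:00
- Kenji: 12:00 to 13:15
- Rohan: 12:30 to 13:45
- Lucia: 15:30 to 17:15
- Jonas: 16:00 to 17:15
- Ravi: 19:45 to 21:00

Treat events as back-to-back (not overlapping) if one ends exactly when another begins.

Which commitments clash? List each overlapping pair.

Felix & Omar, Jonas & Lucia, Kenji & Rohan

Check each pair: they overlap iff neither finishes before the other starts.
Sorted by start: Yusuf, Omar, Felix, Kenji, Rohan, Lucia, Jonas, Ravi.
Omar starts after Yusuf ends, so Yusuf has no further overlaps.
Felix starts before Omar ends → Omar and Felix overlap.
Kenji starts after Omar ends, so Omar has no further overlaps.
Kenji starts exactly when Felix ends (back-to-back, no overlap), so Felix has no further overlaps.
Rohan starts before Kenji ends → Kenji and Rohan overlap.
Lucia starts after Kenji ends, so Kenji has no further overlaps.
Lucia starts after Rohan ends, so Rohan has no further overlaps.
Jonas starts before Lucia ends → Lucia and Jonas overlap.
Ravi starts after Lucia ends.
Ravi starts after Jonas ends.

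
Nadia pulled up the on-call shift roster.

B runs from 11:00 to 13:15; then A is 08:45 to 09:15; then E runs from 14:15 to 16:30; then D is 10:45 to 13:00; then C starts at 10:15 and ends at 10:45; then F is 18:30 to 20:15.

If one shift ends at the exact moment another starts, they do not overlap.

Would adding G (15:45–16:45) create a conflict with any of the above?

A: ends 09:15 at or before G starts 15:45 → clear.
C: ends 10:45 at or before G starts 15:45 → clear.
D: ends 13:00 at or before G starts 15:45 → clear.
B: ends 13:15 at or before G starts 15:45 → clear.
E: starts 14:15 before G ends 16:45, and ends 16:30 after G starts 15:45 → overlap.
F: starts 18:30 at or after G ends 16:45 → clear.
G overlaps E.

Yes — it overlaps E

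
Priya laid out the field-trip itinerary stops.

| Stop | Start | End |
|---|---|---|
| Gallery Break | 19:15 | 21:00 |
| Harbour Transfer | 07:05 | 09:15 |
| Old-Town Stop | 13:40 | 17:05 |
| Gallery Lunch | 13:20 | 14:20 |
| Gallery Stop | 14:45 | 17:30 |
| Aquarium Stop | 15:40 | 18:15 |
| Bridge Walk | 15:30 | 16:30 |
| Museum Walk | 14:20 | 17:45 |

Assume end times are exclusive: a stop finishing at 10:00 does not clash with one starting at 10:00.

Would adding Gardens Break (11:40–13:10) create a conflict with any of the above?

Harbour Transfer: ends 09:15 at or before Gardens Break starts 11:40 → clear.
Gallery Lunch: starts 13:20 at or after Gardens Break ends 13:10 → clear.
Old-Town Stop: starts 13:40 at or after Gardens Break ends 13:10 → clear.
Museum Walk: starts 14:20 at or after Gardens Break ends 13:10 → clear.
Gallery Stop: starts 14:45 at or after Gardens Break ends 13:10 → clear.
Bridge Walk: starts 15:30 at or after Gardens Break ends 13:10 → clear.
Aquarium Stop: starts 15:40 at or after Gardens Break ends 13:10 → clear.
Gallery Break: starts 19:15 at or after Gardens Break ends 13:10 → clear.

No — it doesn't clash with anything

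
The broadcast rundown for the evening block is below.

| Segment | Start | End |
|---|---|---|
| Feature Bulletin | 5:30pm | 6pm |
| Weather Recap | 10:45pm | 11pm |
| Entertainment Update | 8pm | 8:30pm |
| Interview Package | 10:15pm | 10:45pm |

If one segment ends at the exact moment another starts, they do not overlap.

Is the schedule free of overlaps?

Sorted by start: Feature Bulletin, Entertainment Update, Interview Package, Weather Recap.
Entertainment Update starts after Feature Bulletin ends; Feature Bulletin is clear from here.
Interview Package starts after Entertainment Update ends; Entertainment Update is clear from here.
Weather Recap starts exactly when Interview Package ends (back-to-back, no overlap).
Every pair is clear; the schedule has no overlaps.

Yes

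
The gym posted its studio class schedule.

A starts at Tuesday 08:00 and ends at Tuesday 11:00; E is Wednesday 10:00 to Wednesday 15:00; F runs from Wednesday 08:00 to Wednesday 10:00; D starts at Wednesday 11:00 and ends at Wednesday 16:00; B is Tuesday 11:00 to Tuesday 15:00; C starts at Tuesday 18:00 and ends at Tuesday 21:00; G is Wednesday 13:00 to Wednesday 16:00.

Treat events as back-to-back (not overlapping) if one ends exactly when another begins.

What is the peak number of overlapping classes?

3

Sort all start/end points and keep a running count:
Tuesday 08:00 start A → 1
Tuesday 11:00 end A → 0
Tuesday 11:00 start B → 1
Tuesday 15:00 end B → 0
Tuesday 18:00 start C → 1
Tuesday 21:00 end C → 0
Wednesday 08:00 start F → 1
Wednesday 10:00 end F → 0
Wednesday 10:00 start E → 1
Wednesday 11:00 start D → 2
Wednesday 13:00 start G → 3
Wednesday 15:00 end E → 2
Wednesday 16:00 end D → 1
Wednesday 16:00 end G → 0
Peak is 3, at Wednesday 13:00 (D, E, G).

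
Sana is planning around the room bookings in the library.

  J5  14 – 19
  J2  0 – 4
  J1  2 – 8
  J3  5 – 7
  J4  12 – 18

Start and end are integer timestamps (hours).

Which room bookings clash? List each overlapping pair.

Sorted by start: J2, J1, J3, J4, J5.
J1 starts before J2 ends → J2 and J1 overlap.
J3 starts after J2 ends, so J2 has no further overlaps.
J3 starts before J1 ends → J1 and J3 overlap.
J4 starts after J1 ends, so J1 has no further overlaps.
J4 starts after J3 ends, so J3 has no further overlaps.
J5 starts before J4 ends → J4 and J5 overlap.

J1 & J2, J1 & J3, J4 & J5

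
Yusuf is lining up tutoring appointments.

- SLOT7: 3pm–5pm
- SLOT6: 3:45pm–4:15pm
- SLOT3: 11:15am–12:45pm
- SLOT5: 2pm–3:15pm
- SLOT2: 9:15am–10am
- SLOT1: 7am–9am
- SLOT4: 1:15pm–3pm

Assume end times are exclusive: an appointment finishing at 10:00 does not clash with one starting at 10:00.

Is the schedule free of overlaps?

Sorted by start: SLOT1, SLOT2, SLOT3, SLOT4, SLOT5, SLOT7, SLOT6.
SLOT2 starts after SLOT1 ends, so SLOT1 has no further overlaps.
SLOT3 starts after SLOT2 ends, so SLOT2 has no further overlaps.
SLOT4 starts after SLOT3 ends, so SLOT3 has no further overlaps.
SLOT5 starts before SLOT4 ends → SLOT4 and SLOT5 overlap.
That's a conflict, so the schedule is not conflict-free.

No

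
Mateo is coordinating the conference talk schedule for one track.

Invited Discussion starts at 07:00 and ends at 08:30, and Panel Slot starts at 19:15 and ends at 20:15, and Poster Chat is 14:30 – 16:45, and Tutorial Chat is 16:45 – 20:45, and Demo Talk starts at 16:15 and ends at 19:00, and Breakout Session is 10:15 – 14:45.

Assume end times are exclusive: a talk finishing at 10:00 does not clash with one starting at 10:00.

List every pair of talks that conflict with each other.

Breakout Session & Poster Chat, Demo Talk & Poster Chat, Demo Talk & Tutorial Chat, Panel Slot & Tutorial Chat

Sorted by start: Invited Discussion, Breakout Session, Poster Chat, Demo Talk, Tutorial Chat, Panel Slot.
Breakout Session starts after Invited Discussion ends, so Invited Discussion has no further overlaps.
Poster Chat starts before Breakout Session ends → Breakout Session and Poster Chat overlap.
Demo Talk starts after Breakout Session ends, so Breakout Session has no further overlaps.
Demo Talk starts before Poster Chat ends → Poster Chat and Demo Talk overlap.
Tutorial Chat starts exactly when Poster Chat ends (back-to-back, no overlap), so Poster Chat has no further overlaps.
Tutorial Chat starts before Demo Talk ends → Demo Talk and Tutorial Chat overlap.
Panel Slot starts after Demo Talk ends.
Panel Slot starts before Tutorial Chat ends → Tutorial Chat and Panel Slot overlap.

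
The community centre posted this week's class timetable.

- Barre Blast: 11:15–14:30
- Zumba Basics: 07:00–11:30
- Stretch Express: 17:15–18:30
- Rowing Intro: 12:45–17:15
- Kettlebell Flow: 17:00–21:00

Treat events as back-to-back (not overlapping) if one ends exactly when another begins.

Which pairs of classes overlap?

Two intervals overlap when each starts before the other ends.
Sorted by start: Zumba Basics, Barre Blast, Rowing Intro, Kettlebell Flow, Stretch Express.
Barre Blast starts before Zumba Basics ends → Zumba Basics and Barre Blast overlap.
Rowing Intro starts after Zumba Basics ends — done with Zumba Basics.
Rowing Intro starts before Barre Blast ends → Barre Blast and Rowing Intro overlap.
Kettlebell Flow starts after Barre Blast ends — done with Barre Blast.
Kettlebell Flow starts before Rowing Intro ends → Rowing Intro and Kettlebell Flow overlap.
Stretch Express starts exactly when Rowing Intro ends (back-to-back, no overlap).
Stretch Express starts before Kettlebell Flow ends → Kettlebell Flow and Stretch Express overlap.

Barre Blast & Rowing Intro, Barre Blast & Zumba Basics, Kettlebell Flow & Rowing Intro, Kettlebell Flow & Stretch Express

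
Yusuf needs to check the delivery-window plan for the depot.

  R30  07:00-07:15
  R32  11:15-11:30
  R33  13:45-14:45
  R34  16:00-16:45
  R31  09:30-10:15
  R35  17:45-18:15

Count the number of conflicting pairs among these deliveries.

0

Sorted by start: R30, R31, R32, R33, R34, R35.
R31 starts after R30 ends; R30 is clear from here.
R32 starts after R31 ends; R31 is clear from here.
R33 starts after R32 ends; R32 is clear from here.
R34 starts after R33 ends; R33 is clear from here.
R35 starts after R34 ends.
No pair overlaps.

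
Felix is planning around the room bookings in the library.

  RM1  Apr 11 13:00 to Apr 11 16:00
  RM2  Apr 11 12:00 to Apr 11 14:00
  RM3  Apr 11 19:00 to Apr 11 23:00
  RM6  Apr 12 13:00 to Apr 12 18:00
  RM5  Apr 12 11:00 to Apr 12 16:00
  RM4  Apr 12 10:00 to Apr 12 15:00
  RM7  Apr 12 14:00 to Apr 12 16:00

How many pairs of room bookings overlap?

7

Sorted by start: RM2, RM1, RM3, RM4, RM5, RM6, RM7.
RM1 starts before RM2 ends → RM2 and RM1 overlap.
RM3 starts after RM2 ends; RM2 is clear from here.
RM3 starts after RM1 ends; RM1 is clear from here.
RM4 starts after RM3 ends; RM3 is clear from here.
RM5 starts before RM4 ends → RM4 and RM5 overlap.
RM6 starts before RM4 ends → RM4 and RM6 overlap.
RM7 starts before RM4 ends → RM4 and RM7 overlap.
RM6 starts before RM5 ends → RM5 and RM6 overlap.
RM7 starts before RM5 ends → RM5 and RM7 overlap.
RM7 starts before RM6 ends → RM6 and RM7 overlap.
Overlapping pairs: RM1 & RM2, RM4 & RM5, RM4 & RM6, RM4 & RM7, RM5 & RM6, RM5 & RM7, RM6 & RM7 — 7 in total.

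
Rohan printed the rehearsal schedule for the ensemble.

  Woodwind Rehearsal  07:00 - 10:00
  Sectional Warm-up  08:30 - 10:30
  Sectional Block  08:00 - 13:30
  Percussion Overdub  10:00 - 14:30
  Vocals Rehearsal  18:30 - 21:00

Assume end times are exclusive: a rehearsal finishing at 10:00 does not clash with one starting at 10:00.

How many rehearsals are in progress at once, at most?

3

Walk through starts and ends in time order (an end at T is processed before a start at T):
07:00 start Woodwind Rehearsal → 1
08:00 start Sectional Block → 2
08:30 start Sectional Warm-up → 3
10:00 end Woodwind Rehearsal → 2
10:00 start Percussion Overdub → 3
10:30 end Sectional Warm-up → 2
13:30 end Sectional Block → 1
14:30 end Percussion Overdub → 0
18:30 start Vocals Rehearsal → 1
21:00 end Vocals Rehearsal → 0
Peak is 3, at 08:30 (Sectional Block, Sectional Warm-up, Woodwind Rehearsal).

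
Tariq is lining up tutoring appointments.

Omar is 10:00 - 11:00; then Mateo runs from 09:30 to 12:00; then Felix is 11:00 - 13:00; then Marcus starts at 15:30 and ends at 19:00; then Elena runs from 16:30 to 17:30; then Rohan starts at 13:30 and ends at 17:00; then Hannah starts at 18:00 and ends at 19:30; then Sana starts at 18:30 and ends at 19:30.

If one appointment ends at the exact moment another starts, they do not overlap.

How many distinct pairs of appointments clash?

8

Sorted by start: Mateo, Omar, Felix, Rohan, Marcus, Elena, Hannah, Sana.
Omar starts before Mateo ends → Mateo and Omar overlap.
Felix starts before Mateo ends → Mateo and Felix overlap.
Rohan starts after Mateo ends — done with Mateo.
Felix starts exactly when Omar ends (back-to-back, no overlap) — done with Omar.
Rohan starts after Felix ends — done with Felix.
Marcus starts before Rohan ends → Rohan and Marcus overlap.
Elena starts before Rohan ends → Rohan and Elena overlap.
Hannah starts after Rohan ends — done with Rohan.
Elena starts before Marcus ends → Marcus and Elena overlap.
Hannah starts before Marcus ends → Marcus and Hannah overlap.
Sana starts before Marcus ends → Marcus and Sana overlap.
Hannah starts after Elena ends — done with Elena.
Sana starts before Hannah ends → Hannah and Sana overlap.
Overlapping pairs: Elena & Marcus, Elena & Rohan, Felix & Mateo, Hannah & Marcus, Hannah & Sana, Marcus & Rohan, Marcus & Sana, Mateo & Omar — 8 in total.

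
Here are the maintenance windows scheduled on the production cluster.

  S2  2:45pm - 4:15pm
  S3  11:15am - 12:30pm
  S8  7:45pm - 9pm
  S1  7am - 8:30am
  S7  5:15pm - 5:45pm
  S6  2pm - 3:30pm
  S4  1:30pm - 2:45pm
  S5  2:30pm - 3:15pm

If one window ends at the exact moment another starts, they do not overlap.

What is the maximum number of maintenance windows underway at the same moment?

Sort all start/end points and keep a running count:
7am start S1 → 1
8:30am end S1 → 0
11:15am start S3 → 1
12:30pm end S3 → 0
1:30pm start S4 → 1
2pm start S6 → 2
2:30pm start S5 → 3
2:45pm end S4 → 2
2:45pm start S2 → 3
3:15pm end S5 → 2
3:30pm end S6 → 1
4:15pm end S2 → 0
5:15pm start S7 → 1
5:45pm end S7 → 0
7:45pm start S8 → 1
9pm end S8 → 0
Peak is 3, at 2:30pm (S4, S5, S6).

3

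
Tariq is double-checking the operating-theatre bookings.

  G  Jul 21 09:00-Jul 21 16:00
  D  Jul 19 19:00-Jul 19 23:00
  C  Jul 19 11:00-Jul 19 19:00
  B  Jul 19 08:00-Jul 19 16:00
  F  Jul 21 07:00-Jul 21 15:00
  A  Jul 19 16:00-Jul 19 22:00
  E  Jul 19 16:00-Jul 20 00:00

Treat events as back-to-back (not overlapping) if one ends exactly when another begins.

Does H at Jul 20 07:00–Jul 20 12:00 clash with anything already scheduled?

No — it doesn't clash with anything

B: ends Jul 19 16:00 at or before H starts Jul 20 07:00 → clear.
C: ends Jul 19 19:00 at or before H starts Jul 20 07:00 → clear.
A: ends Jul 19 22:00 at or before H starts Jul 20 07:00 → clear.
E: ends Jul 20 00:00 at or before H starts Jul 20 07:00 → clear.
D: ends Jul 19 23:00 at or before H starts Jul 20 07:00 → clear.
F: starts Jul 21 07:00 at or after H ends Jul 20 12:00 → clear.
G: starts Jul 21 09:00 at or after H ends Jul 20 12:00 → clear.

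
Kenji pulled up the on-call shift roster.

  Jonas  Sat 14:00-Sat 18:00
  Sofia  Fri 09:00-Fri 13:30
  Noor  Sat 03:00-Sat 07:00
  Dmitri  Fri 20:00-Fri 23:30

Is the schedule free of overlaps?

Yes

Sorted by start: Sofia, Dmitri, Noor, Jonas.
Dmitri starts after Sofia ends — done with Sofia.
Noor starts after Dmitri ends — done with Dmitri.
Jonas starts after Noor ends.
Every pair is clear; the schedule has no overlaps.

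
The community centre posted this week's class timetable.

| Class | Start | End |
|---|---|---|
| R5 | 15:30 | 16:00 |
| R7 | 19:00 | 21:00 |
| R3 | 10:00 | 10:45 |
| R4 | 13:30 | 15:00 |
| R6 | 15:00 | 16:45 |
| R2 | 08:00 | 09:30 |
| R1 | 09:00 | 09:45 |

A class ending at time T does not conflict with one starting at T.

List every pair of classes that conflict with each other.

Check each pair: they overlap iff neither finishes before the other starts.
Sorted by start: R2, R1, R3, R4, R6, R5, R7.
R1 starts before R2 ends → R2 and R1 overlap.
R3 starts after R2 ends, so R2 has no further overlaps.
R3 starts after R1 ends, so R1 has no further overlaps.
R4 starts after R3 ends, so R3 has no further overlaps.
R6 starts exactly when R4 ends (back-to-back, no overlap), so R4 has no further overlaps.
R5 starts before R6 ends → R6 and R5 overlap.
R7 starts after R6 ends.
R7 starts after R5 ends.

R1 & R2, R5 & R6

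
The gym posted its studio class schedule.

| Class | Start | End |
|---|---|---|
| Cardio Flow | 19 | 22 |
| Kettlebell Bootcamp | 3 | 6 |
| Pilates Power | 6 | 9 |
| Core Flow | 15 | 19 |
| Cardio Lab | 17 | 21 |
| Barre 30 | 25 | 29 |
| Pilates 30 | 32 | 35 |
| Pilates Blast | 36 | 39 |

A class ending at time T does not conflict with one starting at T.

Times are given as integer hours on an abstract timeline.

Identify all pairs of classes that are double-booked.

Sorted by start: Kettlebell Bootcamp, Pilates Power, Core Flow, Cardio Lab, Cardio Flow, Barre 30, Pilates 30, Pilates Blast.
Pilates Power starts exactly when Kettlebell Bootcamp ends (back-to-back, no overlap) — done with Kettlebell Bootcamp.
Core Flow starts after Pilates Power ends — done with Pilates Power.
Cardio Lab starts before Core Flow ends → Core Flow and Cardio Lab overlap.
Cardio Flow starts exactly when Core Flow ends (back-to-back, no overlap) — done with Core Flow.
Cardio Flow starts before Cardio Lab ends → Cardio Lab and Cardio Flow overlap.
Barre 30 starts after Cardio Lab ends — done with Cardio Lab.
Barre 30 starts after Cardio Flow ends — done with Cardio Flow.
Pilates 30 starts after Barre 30 ends — done with Barre 30.
Pilates Blast starts after Pilates 30 ends.

Cardio Flow & Cardio Lab, Cardio Lab & Core Flow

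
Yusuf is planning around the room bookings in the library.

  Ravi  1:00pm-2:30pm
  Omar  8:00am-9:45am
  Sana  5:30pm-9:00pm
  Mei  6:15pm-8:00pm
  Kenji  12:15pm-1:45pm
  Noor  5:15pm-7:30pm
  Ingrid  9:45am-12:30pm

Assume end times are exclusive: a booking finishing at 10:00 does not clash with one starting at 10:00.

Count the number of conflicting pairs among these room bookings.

Sorted by start: Omar, Ingrid, Kenji, Ravi, Noor, Sana, Mei.
Ingrid starts exactly when Omar ends (back-to-back, no overlap), so nothing later overlaps Omar either.
Kenji starts before Ingrid ends → Ingrid and Kenji overlap.
Ravi starts after Ingrid ends, so nothing later overlaps Ingrid either.
Ravi starts before Kenji ends → Kenji and Ravi overlap.
Noor starts after Kenji ends, so nothing later overlaps Kenji either.
Noor starts after Ravi ends, so nothing later overlaps Ravi either.
Sana starts before Noor ends → Noor and Sana overlap.
Mei starts before Noor ends → Noor and Mei overlap.
Mei starts before Sana ends → Sana and Mei overlap.
Overlapping pairs: Ingrid & Kenji, Kenji & Ravi, Mei & Noor, Mei & Sana, Noor & Sana — 5 in total.

5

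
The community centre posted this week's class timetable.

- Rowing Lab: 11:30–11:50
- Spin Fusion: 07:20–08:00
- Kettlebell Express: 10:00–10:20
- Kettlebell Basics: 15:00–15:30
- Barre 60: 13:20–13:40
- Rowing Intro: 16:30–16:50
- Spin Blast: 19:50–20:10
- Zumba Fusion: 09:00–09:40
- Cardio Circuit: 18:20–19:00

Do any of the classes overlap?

Sorted by start: Spin Fusion, Zumba Fusion, Kettlebell Express, Rowing Lab, Barre 60, Kettlebell Basics, Rowing Intro, Cardio Circuit, Spin Blast.
Zumba Fusion starts after Spin Fusion ends, so Spin Fusion has no further overlaps.
Kettlebell Express starts after Zumba Fusion ends, so Zumba Fusion has no further overlaps.
Rowing Lab starts after Kettlebell Express ends, so Kettlebell Express has no further overlaps.
Barre 60 starts after Rowing Lab ends, so Rowing Lab has no further overlaps.
Kettlebell Basics starts after Barre 60 ends, so Barre 60 has no further overlaps.
Rowing Intro starts after Kettlebell Basics ends, so Kettlebell Basics has no further overlaps.
Cardio Circuit starts after Rowing Intro ends, so Rowing Intro has no further overlaps.
Spin Blast starts after Cardio Circuit ends.
Every pair is clear; the schedule has no overlaps.

No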